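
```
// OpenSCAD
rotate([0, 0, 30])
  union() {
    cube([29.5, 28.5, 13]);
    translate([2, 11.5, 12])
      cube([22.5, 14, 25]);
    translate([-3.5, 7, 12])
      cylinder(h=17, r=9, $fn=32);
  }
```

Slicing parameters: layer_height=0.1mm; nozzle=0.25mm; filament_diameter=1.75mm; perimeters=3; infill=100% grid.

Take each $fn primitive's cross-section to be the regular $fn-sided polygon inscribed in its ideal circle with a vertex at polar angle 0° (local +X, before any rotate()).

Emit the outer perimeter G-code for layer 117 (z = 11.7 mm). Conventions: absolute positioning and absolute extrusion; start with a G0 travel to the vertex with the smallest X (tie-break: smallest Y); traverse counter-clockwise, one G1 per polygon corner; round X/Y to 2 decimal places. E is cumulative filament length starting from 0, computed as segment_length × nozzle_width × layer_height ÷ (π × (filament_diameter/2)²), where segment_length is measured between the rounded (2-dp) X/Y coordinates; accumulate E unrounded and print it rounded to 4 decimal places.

At z = 11.7 mm: the 29.5×28.5 cube contributes its full rectangle; the cube at (2, 11.5) does not reach this height (z outside [12, 37]); the cylinder at (-3.5, 7) is not intersected at this z (z outside [12, 29]); Merging all regions: only the 29.5×28.5 cube is present, so the union is just that shape — 1 connected region; (rotated 30° about Z; rotation is an isometry so areas/perimeters/island counts are preserved). The outline is a single polygon with 4 vertices. Extrusion per mm of travel: 0.25 × 0.1 / (π × 0.875²) = 0.010394. Accumulating E over each segment gives final E = 1.2057.

G0 X-14.25 Y24.68 Z11.70
G1 X0.00 Y0.00 E0.2962
G1 X25.55 Y14.75 E0.6028
G1 X11.30 Y39.43 E0.8991
G1 X-14.25 Y24.68 E1.2057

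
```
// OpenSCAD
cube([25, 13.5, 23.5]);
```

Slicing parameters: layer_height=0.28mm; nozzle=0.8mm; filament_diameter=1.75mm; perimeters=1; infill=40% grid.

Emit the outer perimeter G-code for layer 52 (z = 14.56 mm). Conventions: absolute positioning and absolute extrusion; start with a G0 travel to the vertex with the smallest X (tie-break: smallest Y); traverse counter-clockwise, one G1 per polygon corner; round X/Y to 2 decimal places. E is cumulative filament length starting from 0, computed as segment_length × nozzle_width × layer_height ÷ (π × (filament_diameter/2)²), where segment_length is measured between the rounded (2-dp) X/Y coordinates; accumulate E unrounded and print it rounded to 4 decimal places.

At z = 14.56 mm: the 25×13.5 cube contributes its full rectangle. The outline is a single polygon with 4 vertices. Extrusion per mm of travel: 0.8 × 0.28 / (π × 0.875²) = 0.093128. Accumulating E over each segment gives final E = 7.1709.

G0 X0.00 Y0.00 Z14.56
G1 X25.00 Y0.00 E2.3282
G1 X25.00 Y13.50 E3.5854
G1 X0.00 Y13.50 E5.9137
G1 X0.00 Y0.00 E7.1709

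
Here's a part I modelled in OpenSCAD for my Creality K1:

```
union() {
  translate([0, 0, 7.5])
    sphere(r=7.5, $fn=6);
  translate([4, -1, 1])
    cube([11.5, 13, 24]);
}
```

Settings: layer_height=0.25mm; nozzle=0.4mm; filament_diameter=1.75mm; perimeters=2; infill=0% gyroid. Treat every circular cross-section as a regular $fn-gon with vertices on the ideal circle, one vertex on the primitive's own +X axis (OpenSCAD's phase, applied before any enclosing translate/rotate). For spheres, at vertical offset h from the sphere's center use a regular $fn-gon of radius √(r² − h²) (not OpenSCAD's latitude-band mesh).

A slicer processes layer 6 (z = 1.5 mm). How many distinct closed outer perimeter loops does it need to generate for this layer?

At z = 1.5 mm: the r=7.5 sphere slices to a regular 6-gon of circumradius 4.500 (√(r²−h²) with h=6 from center); the 11.5×13 cube at (4, -1) contributes its full rectangle; Merging all regions: the regions partially overlap (shared area 0.43 mm²), so overlapping operands fuse into one piece — 1 connected region. The result has 1 disconnected region.

1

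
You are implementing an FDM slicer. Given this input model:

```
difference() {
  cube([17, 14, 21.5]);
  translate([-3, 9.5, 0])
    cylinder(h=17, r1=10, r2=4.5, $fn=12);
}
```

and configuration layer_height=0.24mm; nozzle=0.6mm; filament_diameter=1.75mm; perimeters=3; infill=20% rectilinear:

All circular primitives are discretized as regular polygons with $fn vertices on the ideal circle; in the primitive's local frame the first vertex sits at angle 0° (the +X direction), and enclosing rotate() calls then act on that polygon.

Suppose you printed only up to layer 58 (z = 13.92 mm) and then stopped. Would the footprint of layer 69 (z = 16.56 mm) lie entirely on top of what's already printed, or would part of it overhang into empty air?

Compare the two slices. At z = 13.92: the 17×14 cube contributes its full rectangle (area 238.00 mm²); the cone at (-3, 9.5) contributes a regular 12-gon of circumradius 5.496 (interpolated between r1=10 and r2=4.5 at t=0.819) (area = (12/2)·5.496²·sin(360°/12) = 90.63 mm²); Subtracting the remaining from the first: starting from the 17×14 cube (238.00 mm²), the cone at (-3, 9.5) partially overlaps it — only the 14.80 mm² overlap (of its 90.63 mm²) is removed, clipping the outline — area = 223.20 mm². At z = 16.56: the 17×14 cube contributes its full rectangle (area 238.00 mm²); the cone at (-3, 9.5): at t=0.974 of its height the radius interpolates to r₁+(r₂−r₁)t = 4.642, giving a regular 12-gon of that circumradius (area = (12/2)·4.642²·sin(360°/12) = 64.65 mm²); Taking the first minus the rest: starting from the 17×14 cube (238.00 mm²), the cone at (-3, 9.5) partially overlaps it — only the 7.22 mm² overlap (of its 64.65 mm²) is removed, clipping the outline — area = 230.78 mm². Checking containment: at z = 16.56 the cross-section extends beyond the z = 13.92 cross-section by about 7.57 mm².

part overhangs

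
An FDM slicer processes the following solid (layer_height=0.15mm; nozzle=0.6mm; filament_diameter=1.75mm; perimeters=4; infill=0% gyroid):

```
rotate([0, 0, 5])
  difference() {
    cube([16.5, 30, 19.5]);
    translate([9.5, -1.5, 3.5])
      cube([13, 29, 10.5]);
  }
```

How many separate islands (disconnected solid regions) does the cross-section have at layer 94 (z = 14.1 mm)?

1

At z = 14.1 mm: the 16.5×30 cube contributes its full rectangle; the cube at (9.5, -1.5) is absent (z outside [3.5, 14]); Taking the first minus the rest: none of the subtracted shapes is present at this height, so the 16.5×30 cube is unchanged — 1 connected region; (rotated 5° about Z; rotation is an isometry so areas/perimeters/island counts are preserved). Overall, the cross-section is a single solid region. Island count = 1.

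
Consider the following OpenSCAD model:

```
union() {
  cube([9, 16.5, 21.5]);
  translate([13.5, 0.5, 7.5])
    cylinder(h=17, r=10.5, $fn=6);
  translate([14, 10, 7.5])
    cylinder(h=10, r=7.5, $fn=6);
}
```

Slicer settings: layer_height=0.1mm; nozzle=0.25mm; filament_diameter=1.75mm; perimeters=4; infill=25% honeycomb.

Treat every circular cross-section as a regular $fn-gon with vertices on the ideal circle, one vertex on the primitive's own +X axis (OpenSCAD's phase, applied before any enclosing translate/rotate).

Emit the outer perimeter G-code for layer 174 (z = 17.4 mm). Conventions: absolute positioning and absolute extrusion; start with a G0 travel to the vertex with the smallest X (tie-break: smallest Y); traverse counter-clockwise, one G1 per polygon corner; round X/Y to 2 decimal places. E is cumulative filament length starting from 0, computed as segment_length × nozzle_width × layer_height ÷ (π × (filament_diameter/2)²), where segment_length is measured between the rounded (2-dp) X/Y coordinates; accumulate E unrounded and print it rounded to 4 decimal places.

G0 X0.00 Y0.00 Z17.40
G1 X3.29 Y0.00 E0.0342
G1 X8.25 Y-8.59 E0.1373
G1 X18.75 Y-8.59 E0.2464
G1 X24.00 Y0.50 E0.3555
G1 X20.01 Y7.42 E0.4386
G1 X21.50 Y10.00 E0.4695
G1 X17.75 Y16.50 E0.5475
G1 X10.25 Y16.50 E0.6255
G1 X9.00 Y14.33 E0.6515
G1 X9.00 Y16.50 E0.6741
G1 X0.00 Y16.50 E0.7676
G1 X0.00 Y0.00 E0.9391

At z = 17.4 mm: the 9×16.5 cube contributes its full rectangle; the cylinder at (13.5, 0.5): section is a regular 6-gon, circumradius r=10.5; the cylinder at (14, 10): section is a regular 6-gon, circumradius r=7.5; Combining (union): the regions partially overlap (shared area 104.33 mm²), so overlapping operands fuse into one piece — 1 connected region. The outline is a single polygon with 12 vertices. Extrusion per mm of travel: 0.25 × 0.1 / (π × 0.875²) = 0.010394. Accumulating E over each segment gives final E = 0.9391.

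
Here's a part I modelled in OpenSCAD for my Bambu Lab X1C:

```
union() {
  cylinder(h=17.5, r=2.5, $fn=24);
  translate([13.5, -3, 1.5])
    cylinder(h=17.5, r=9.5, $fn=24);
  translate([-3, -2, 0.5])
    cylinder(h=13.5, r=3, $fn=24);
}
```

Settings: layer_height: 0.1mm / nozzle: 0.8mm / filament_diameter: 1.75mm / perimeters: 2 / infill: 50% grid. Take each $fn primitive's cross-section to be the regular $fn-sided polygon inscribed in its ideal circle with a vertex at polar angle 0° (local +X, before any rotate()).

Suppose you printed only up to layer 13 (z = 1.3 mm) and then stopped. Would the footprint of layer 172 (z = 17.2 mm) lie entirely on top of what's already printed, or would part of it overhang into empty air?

Compare the two slices. At z = 1.3: the r=2.5 cylinder contributes a regular 24-gon of circumradius 2.5 (area = (24/2)·2.500²·sin(360°/24) = 19.41 mm²); the cylinder at (13.5, -3) does not reach this height (z outside [1.5, 19]); the r=3 cylinder at (-3, -2) gives a regular 24-gon of circumradius 3 (constant along its height) (area = (24/2)·3.000²·sin(360°/24) = 27.95 mm²); Combining (union): the regions partially overlap — summed areas 47.36 mm² minus the doubly-counted overlap 5.27 mm² gives 42.09 mm² — area = 42.09 mm². At z = 17.2: the r=2.5 cylinder gives a regular 24-gon of circumradius 2.5 (constant along its height) (area = (24/2)·2.500²·sin(360°/24) = 19.41 mm²); the r=9.5 cylinder at (13.5, -3) gives a regular 24-gon of circumradius 9.5 (constant along its height) (area = (24/2)·9.500²·sin(360°/24) = 280.30 mm²); the cylinder at (-3, -2) is not intersected at this z (z outside [0.5, 14]); Taking the union: the 2 present regions are separate (no shared area or edge), so areas and boundary lengths simply add and each stays a separate island — area = 299.71 mm². Checking containment: at z = 17.2 the cross-section extends beyond the z = 1.3 cross-section by about 280.30 mm².

part overhangs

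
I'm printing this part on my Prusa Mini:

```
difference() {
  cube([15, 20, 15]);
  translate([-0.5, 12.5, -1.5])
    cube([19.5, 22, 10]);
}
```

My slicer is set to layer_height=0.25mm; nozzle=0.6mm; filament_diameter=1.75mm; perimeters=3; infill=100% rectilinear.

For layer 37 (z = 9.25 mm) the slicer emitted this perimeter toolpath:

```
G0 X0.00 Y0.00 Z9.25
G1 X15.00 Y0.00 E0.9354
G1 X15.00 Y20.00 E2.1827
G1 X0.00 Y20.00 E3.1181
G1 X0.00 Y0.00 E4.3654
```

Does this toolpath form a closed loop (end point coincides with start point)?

Start point (G0): (0.00, 0.00). End point (last G1): the path returns to the start — closed.

yes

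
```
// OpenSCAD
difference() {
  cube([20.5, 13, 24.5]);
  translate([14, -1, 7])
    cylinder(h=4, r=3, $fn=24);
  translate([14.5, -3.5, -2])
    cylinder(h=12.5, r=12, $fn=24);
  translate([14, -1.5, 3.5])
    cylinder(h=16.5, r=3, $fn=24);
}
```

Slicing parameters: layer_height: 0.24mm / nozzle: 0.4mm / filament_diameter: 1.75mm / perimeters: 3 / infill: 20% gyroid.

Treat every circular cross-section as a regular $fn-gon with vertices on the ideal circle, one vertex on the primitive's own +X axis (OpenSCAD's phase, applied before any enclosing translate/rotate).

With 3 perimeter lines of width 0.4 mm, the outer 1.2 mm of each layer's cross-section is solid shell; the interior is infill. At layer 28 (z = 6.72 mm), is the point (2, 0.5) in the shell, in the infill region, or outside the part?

At z = 6.72 mm: the cube (footprint 20.5×13) is included at this height; the cylinder at (14, -1) is not intersected at this z (z outside [7, 11]); the cylinder at (14.5, -3.5): section is a regular 24-gon, circumradius r=12; the r=3 cylinder at (14, -1.5) contributes a regular 24-gon of circumradius 3; After the difference (first − rest): starting from the 20.5×13 cube, the r=12 cylinder at (14.5, -3.5) partially overlaps it — only the 118.09 mm² overlap (of its 447.24 mm²) is removed, clipping the outline; the r=3 cylinder at (14, -1.5) misses the remaining region (no effect) — 1 connected region. Overall, the cross-section is a single solid region. The nearest boundary edge runs (3.07, 0.00)→(0.00, 0.00); distance from the point to it = 0.50 mm. The point is inside the cross-section, 0.50 mm from the nearest boundary — within the 1.2 mm shell band (3 × 0.4).

shell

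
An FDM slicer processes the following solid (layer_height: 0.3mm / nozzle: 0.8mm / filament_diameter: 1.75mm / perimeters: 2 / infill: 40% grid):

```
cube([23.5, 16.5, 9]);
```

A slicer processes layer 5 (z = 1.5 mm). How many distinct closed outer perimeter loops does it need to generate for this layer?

At z = 1.5 mm: the 23.5×16.5 cube contributes its full rectangle. The result has 1 disconnected region.

1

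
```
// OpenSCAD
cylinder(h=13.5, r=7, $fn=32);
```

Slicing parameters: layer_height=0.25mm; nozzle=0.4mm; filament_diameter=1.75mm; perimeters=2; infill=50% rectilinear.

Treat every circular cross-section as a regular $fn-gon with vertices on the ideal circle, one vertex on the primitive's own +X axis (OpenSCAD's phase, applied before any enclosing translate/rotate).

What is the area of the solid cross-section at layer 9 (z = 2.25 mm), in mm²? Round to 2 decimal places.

152.95 mm²

At z = 2.25 mm: the r=7 cylinder gives a regular 32-gon of circumradius 7 (constant along its height) (area = (32/2)·7.000²·sin(360°/32) = 152.95 mm²). Overall, the cross-section is a single solid region. Net area = 152.95 mm².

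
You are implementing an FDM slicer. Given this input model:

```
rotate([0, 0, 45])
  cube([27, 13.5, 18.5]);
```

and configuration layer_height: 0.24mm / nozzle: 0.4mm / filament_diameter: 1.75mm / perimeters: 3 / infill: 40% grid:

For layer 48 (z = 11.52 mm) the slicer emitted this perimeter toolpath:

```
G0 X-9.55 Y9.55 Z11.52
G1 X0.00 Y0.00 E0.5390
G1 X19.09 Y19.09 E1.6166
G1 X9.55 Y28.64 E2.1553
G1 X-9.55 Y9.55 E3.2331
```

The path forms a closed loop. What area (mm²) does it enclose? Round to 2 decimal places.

364.57 mm²

Apply the shoelace formula to the sequence of (X, Y) vertices; enclosed area = 364.57 mm².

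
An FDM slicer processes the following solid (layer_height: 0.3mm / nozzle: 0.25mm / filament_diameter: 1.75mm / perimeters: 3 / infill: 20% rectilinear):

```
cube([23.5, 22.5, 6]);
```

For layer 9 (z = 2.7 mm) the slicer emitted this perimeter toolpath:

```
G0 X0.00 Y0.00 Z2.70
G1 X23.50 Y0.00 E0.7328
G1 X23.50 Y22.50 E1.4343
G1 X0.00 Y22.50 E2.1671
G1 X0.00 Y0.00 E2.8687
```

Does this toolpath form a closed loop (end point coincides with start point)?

yes

Start point (G0): (0.00, 0.00). End point (last G1): the path returns to the start — closed.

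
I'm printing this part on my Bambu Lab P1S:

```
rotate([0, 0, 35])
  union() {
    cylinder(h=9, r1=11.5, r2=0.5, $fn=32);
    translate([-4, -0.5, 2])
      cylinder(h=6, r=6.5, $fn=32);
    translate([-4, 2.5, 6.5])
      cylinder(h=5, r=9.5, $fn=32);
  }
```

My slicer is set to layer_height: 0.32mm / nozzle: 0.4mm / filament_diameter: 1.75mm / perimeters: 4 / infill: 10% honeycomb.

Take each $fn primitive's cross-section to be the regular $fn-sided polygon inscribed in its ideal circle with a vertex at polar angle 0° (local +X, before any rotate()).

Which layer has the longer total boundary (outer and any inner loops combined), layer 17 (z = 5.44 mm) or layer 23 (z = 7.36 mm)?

Layer 17 (z = 5.44): the cone (r1=11.5→r2=0.5) has section circumradius 4.851 here — a regular 32-gon (perimeter = 2·32·4.851·sin(180°/32) = 30.43 mm); the r=6.5 cylinder at (-4, -0.5) contributes a regular 32-gon of circumradius 6.5 (perimeter = 2·32·6.500·sin(180°/32) = 40.78 mm); the cylinder at (-4, 2.5) is absent (z outside [6.5, 11.5]); Combining (union): the regions partially overlap (shared area 53.96 mm²), so the edge portions inside another operand are dropped and the merged outline is re-measured after clipping — boundary = 44.50 mm; (rotated 35° about Z; rotation is an isometry so areas/perimeters/island counts are preserved). So its perimeter = 44.50 mm. Layer 23 (z = 7.36): the cone contributes a regular 32-gon of circumradius 2.504 (interpolated between r1=11.5 and r2=0.5 at t=0.818) (perimeter = 2·32·2.504·sin(180°/32) = 15.71 mm); the cylinder at (-4, -0.5): section is a regular 32-gon, circumradius r=6.5 (perimeter = 2·32·6.500·sin(180°/32) = 40.78 mm); the r=9.5 cylinder at (-4, 2.5) contributes a regular 32-gon of circumradius 9.5 (perimeter = 2·32·9.500·sin(180°/32) = 59.59 mm); Merging all regions: the regions partially overlap (shared area 151.46 mm²), so the edge portions inside another operand are dropped and the merged outline is re-measured after clipping — boundary = 59.59 mm; (whole slice rotated 35° about Z — lengths, areas and connectivity unchanged). So its perimeter = 59.59 mm. Layer 23 is larger (59.59 vs 44.50 mm).

layer 23 (z = 7.36 mm)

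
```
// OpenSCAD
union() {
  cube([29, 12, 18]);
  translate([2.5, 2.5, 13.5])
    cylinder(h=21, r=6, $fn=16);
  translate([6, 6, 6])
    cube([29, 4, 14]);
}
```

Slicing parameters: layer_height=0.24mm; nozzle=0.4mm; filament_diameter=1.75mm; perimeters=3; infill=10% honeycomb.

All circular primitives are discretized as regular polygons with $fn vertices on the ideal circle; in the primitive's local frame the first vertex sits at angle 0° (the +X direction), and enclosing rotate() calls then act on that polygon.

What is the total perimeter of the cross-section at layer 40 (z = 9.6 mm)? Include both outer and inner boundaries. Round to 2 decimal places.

94.00 mm

At z = 9.6 mm: the cube (footprint 29×12) is included at this height (perimeter 82.00 mm); the cylinder at (2.5, 2.5) is not intersected at this z (z outside [13.5, 34.5]); the cube at (6, 6) (footprint 29×4) is included at this height (perimeter 66.00 mm); Combining (union): the regions partially overlap (shared area 92.00 mm²), so the edge portions inside another operand are dropped and the merged outline is re-measured after clipping — boundary = 94.00 mm. Overall, the cross-section is a single solid region. Total boundary length (outer) = 94.00 mm.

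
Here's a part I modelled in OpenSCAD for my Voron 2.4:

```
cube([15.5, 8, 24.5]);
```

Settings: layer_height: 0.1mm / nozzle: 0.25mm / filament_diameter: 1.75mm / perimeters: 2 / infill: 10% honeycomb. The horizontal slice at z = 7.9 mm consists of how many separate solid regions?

At z = 7.9 mm: the cube is present — its section is the full 15.5×8 rectangle. The result has 1 disconnected region.

1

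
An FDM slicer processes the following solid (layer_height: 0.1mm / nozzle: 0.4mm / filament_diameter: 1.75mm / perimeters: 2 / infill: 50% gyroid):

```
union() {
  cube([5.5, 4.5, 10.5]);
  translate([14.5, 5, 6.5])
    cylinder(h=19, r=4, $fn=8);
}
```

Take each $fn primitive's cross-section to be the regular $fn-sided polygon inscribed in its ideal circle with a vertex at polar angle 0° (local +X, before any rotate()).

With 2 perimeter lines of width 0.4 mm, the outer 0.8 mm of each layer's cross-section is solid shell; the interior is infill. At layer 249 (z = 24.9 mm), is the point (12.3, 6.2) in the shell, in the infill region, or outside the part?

infill

At z = 24.9 mm: the cube is not intersected at this z (z outside [0, 10.5]); the r=4 cylinder at (14.5, 5) contributes a regular 8-gon of circumradius 4; Combining (union): only the r=4 cylinder at (14.5, 5) is present, so the union is just that shape — 1 connected region. Overall, the cross-section is a single solid region. The nearest boundary edge runs (11.67, 7.83)→(10.50, 5.00); distance from the point to it = 1.20 mm. The point is inside the cross-section and 1.20 mm from the nearest boundary — more than the 0.8 mm shell width (2 × 0.4), so it's in the infill interior.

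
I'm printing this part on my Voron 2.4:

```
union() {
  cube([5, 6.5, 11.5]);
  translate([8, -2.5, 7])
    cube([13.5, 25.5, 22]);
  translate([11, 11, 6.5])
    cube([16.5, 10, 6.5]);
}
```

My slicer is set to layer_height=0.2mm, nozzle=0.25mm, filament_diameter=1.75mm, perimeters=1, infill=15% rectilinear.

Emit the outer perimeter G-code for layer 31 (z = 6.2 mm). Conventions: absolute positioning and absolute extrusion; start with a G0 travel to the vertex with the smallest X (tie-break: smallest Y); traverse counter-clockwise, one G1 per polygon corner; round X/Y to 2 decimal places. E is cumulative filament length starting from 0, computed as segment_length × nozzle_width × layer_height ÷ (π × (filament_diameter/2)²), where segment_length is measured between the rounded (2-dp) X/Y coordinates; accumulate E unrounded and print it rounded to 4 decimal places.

G0 X0.00 Y0.00 Z6.20
G1 X5.00 Y0.00 E0.1039
G1 X5.00 Y6.50 E0.2391
G1 X0.00 Y6.50 E0.3430
G1 X0.00 Y0.00 E0.4781

At z = 6.2 mm: the cube is present — its section is the full 5×6.5 rectangle; the cube at (8, -2.5) is not intersected at this z (z outside [7, 29]); the cube at (11, 11) is absent (z outside [6.5, 13]); Merging all regions: only the 5×6.5 cube is present, so the union is just that shape — 1 connected region. The outline is a single polygon with 4 vertices. Extrusion per mm of travel: 0.25 × 0.2 / (π × 0.875²) = 0.020788. Accumulating E over each segment gives final E = 0.4781.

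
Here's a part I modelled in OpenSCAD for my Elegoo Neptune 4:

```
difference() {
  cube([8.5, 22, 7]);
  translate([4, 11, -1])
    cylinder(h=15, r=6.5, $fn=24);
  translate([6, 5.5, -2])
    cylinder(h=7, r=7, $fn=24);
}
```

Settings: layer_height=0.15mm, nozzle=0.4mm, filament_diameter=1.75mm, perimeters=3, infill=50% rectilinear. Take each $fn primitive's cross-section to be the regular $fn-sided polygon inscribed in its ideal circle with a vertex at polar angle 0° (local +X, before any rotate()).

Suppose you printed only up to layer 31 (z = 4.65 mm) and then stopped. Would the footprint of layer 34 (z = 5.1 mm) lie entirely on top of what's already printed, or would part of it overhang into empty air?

part overhangs

Compare the two slices. At z = 4.65: the cube (footprint 8.5×22) is included at this height (area 187.00 mm²); the r=6.5 cylinder at (4, 11) contributes a regular 24-gon of circumradius 6.5 (area = (24/2)·6.500²·sin(360°/24) = 131.22 mm²); the r=7 cylinder at (6, 5.5) gives a regular 24-gon of circumradius 7 (constant along its height) (area = (24/2)·7.000²·sin(360°/24) = 152.19 mm²); After the difference (first − rest): starting from the 8.5×22 cube (187.00 mm²), the r=6.5 cylinder at (4, 11) partially overlaps it — only the 101.22 mm² overlap (of its 131.22 mm²) is removed, clipping the outline; the r=7 cylinder at (6, 5.5) partially overlaps it — only the 41.40 mm² overlap (of its 152.19 mm²) is removed, clipping the outline — area = 44.39 mm². At z = 5.1: the cube is present — its section is the full 8.5×22 rectangle (area 187.00 mm²); the r=6.5 cylinder at (4, 11) gives a regular 24-gon of circumradius 6.5 (constant along its height) (area = (24/2)·6.500²·sin(360°/24) = 131.22 mm²); the cylinder at (6, 5.5) does not reach this height (z outside [-2, 5]); Subtracting the remaining from the first: starting from the 8.5×22 cube (187.00 mm²), the r=6.5 cylinder at (4, 11) partially overlaps it — only the 101.22 mm² overlap (of its 131.22 mm²) is removed, clipping the outline — area = 85.78 mm². Checking containment: at z = 5.1 the cross-section extends beyond the z = 4.65 cross-section by about 41.40 mm².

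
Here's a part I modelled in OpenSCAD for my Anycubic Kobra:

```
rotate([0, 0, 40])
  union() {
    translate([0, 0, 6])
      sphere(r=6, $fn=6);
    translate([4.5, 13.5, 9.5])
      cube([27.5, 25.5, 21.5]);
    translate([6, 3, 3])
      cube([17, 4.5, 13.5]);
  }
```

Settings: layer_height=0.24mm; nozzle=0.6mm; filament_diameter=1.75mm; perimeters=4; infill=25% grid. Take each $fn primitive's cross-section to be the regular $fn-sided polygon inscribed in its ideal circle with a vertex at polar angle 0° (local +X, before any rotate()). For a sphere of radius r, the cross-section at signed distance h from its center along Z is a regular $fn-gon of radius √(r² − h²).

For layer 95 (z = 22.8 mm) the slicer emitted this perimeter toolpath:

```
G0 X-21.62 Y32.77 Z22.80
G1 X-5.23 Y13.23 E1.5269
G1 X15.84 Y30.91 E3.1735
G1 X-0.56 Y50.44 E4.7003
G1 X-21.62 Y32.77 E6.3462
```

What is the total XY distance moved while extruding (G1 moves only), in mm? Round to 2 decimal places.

Sum the Euclidean lengths of each G1 segment: total = 106.00 mm.

106.00 mm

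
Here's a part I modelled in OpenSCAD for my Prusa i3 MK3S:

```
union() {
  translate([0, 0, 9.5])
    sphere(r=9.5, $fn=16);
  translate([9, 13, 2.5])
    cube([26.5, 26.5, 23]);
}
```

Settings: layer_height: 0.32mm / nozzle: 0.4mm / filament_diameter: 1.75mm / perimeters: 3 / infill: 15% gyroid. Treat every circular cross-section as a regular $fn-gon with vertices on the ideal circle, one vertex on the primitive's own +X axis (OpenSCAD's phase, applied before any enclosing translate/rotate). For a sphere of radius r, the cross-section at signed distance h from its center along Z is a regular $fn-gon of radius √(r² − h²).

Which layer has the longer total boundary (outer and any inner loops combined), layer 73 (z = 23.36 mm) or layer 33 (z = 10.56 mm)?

Layer 73 (z = 23.36): the sphere is not intersected at this z (|z−center|=13.860 > r=9.5); the 26.5×26.5 cube at (9, 13) contributes its full rectangle (perimeter 106.00 mm); Merging all regions: only the 26.5×26.5 cube at (9, 13) is present, so the union is just that shape — boundary = 106.00 mm. So its perimeter = 106.00 mm. Layer 33 (z = 10.56): the r=9.5 sphere slices to a regular 16-gon of circumradius 9.441 (√(r²−h²) with h=1.06 from center) (perimeter = 2·16·9.441·sin(180°/16) = 58.94 mm); the 26.5×26.5 cube at (9, 13) contributes its full rectangle (perimeter 106.00 mm); Merging all regions: the 2 present regions are separate (no shared area or edge), so areas and boundary lengths simply add and each stays a separate island — boundary = 164.94 mm. So its perimeter = 164.94 mm. Layer 33 is larger (164.94 vs 106.00 mm).

layer 33 (z = 10.56 mm)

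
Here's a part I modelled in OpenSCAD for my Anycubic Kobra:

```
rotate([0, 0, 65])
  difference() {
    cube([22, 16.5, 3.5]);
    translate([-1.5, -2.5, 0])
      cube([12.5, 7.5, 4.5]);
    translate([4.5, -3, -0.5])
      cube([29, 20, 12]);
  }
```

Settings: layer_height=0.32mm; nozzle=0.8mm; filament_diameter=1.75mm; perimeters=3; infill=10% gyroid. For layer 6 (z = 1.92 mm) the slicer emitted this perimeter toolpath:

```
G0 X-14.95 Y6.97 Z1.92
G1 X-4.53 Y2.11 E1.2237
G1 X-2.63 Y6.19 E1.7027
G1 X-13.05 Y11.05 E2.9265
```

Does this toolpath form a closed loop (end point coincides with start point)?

Start point (G0): (-14.95, 6.97). End point (last G1): the path does not return to the start — open.

no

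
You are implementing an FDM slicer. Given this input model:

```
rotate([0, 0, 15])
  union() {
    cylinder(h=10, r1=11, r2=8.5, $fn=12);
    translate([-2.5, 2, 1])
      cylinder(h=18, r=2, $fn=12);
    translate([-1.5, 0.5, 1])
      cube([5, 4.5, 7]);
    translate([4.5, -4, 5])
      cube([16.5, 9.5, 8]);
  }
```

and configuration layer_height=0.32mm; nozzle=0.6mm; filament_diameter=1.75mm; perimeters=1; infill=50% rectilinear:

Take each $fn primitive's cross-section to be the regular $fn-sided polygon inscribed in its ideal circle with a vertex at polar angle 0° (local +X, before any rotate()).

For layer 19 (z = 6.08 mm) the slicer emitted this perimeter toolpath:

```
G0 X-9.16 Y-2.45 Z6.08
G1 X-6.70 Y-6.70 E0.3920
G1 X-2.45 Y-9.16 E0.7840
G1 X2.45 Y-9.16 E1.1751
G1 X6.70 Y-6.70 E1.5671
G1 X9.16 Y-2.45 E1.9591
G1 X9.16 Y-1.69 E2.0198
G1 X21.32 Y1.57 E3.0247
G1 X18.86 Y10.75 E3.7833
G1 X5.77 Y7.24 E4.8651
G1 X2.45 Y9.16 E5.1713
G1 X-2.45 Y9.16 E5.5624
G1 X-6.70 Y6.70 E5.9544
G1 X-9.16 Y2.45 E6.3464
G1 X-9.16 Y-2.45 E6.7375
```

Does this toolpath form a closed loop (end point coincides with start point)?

Start point (G0): (-9.16, -2.45). End point (last G1): the path returns to the start — closed.

yes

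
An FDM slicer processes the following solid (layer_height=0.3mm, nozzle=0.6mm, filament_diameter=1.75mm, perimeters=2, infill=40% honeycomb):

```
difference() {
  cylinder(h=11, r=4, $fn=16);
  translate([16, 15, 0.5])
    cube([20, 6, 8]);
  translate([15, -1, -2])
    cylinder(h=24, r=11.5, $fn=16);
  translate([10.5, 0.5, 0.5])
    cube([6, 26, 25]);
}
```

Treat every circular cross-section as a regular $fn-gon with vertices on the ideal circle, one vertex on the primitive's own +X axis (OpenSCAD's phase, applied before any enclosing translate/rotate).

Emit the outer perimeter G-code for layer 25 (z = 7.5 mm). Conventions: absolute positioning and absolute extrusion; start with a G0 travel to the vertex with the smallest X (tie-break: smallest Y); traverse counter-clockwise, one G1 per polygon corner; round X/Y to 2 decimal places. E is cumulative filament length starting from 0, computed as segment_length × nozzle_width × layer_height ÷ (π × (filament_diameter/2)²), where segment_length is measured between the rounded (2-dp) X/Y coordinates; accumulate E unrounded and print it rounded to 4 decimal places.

At z = 7.5 mm: the r=4 cylinder contributes a regular 16-gon of circumradius 4; the 20×6 cube at (16, 15) contributes its full rectangle; the r=11.5 cylinder at (15, -1) contributes a regular 16-gon of circumradius 11.5; the cube at (10.5, 0.5) (footprint 6×26) is included at this height; Taking the first minus the rest: starting from the r=4 cylinder, the 20×6 cube at (16, 15) misses the remaining region (no effect); the r=11.5 cylinder at (15, -1) partially overlaps it — only the 0.52 mm² overlap (of its 404.88 mm²) is removed, clipping the outline; the 6×26 cube at (10.5, 0.5) misses the remaining region (no effect) — 1 connected region. The outline is a single polygon with 17 vertices. Extrusion per mm of travel: 0.6 × 0.3 / (π × 0.875²) = 0.074835. Accumulating E over each segment gives final E = 1.8686.

G0 X-4.00 Y0.00 Z7.50
G1 X-3.70 Y-1.53 E0.1167
G1 X-2.83 Y-2.83 E0.2337
G1 X-1.53 Y-3.70 E0.3508
G1 X0.00 Y-4.00 E0.4675
G1 X1.53 Y-3.70 E0.5842
G1 X2.83 Y-2.83 E0.7012
G1 X3.63 Y-1.63 E0.8091
G1 X3.50 Y-1.00 E0.8573
G1 X3.85 Y0.76 E0.9916
G1 X3.70 Y1.53 E1.0503
G1 X2.83 Y2.83 E1.1673
G1 X1.53 Y3.70 E1.2844
G1 X0.00 Y4.00 E1.4011
G1 X-1.53 Y3.70 E1.5178
G1 X-2.83 Y2.83 E1.6348
G1 X-3.70 Y1.53 E1.7519
G1 X-4.00 Y0.00 E1.8686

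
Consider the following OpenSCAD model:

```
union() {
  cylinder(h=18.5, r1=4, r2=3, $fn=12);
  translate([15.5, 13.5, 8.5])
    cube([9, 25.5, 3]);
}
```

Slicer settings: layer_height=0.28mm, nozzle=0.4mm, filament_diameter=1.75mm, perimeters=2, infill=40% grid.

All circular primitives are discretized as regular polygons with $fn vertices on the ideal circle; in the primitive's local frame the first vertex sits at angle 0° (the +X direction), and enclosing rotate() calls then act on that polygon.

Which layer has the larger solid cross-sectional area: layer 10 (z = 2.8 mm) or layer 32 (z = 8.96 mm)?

Layer 10 (z = 2.8): the cone (r1=4→r2=3) has section circumradius 3.849 here — a regular 12-gon (area = (12/2)·3.849²·sin(360°/12) = 44.44 mm²); the cube at (15.5, 13.5) does not reach this height (z outside [8.5, 11.5]); Taking the union: only the cone is present, so the union is just that shape — area = 44.44 mm². So its area = 44.44 mm². Layer 32 (z = 8.96): the cone contributes a regular 12-gon of circumradius 3.516 (interpolated between r1=4 and r2=3 at t=0.484) (area = (12/2)·3.516²·sin(360°/12) = 37.08 mm²); the cube at (15.5, 13.5) (footprint 9×25.5) is included at this height (area 229.50 mm²); Combining (union): the 2 present regions are separate (no shared area or edge), so areas and boundary lengths simply add and each stays a separate island — area = 266.58 mm². So its area = 266.58 mm². Layer 32 is larger (266.58 vs 44.44 mm²).

layer 32 (z = 8.96 mm)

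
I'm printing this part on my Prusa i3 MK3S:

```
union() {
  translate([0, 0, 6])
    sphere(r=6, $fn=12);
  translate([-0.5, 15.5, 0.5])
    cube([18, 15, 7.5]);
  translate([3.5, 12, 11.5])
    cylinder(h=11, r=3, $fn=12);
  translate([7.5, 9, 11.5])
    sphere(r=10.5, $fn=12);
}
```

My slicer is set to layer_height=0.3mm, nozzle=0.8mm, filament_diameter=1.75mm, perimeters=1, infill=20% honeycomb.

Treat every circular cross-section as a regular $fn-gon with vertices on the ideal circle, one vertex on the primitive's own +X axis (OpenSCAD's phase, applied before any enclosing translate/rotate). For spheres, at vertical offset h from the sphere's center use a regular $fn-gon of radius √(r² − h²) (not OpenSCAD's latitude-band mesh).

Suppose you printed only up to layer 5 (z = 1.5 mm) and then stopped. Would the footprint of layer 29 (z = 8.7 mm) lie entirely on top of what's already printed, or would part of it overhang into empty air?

Compare the two slices. At z = 1.5: the r=6 sphere contributes a regular 12-gon of circumradius √(6²−4.5²) = 3.969 (area = (12/2)·3.969²·sin(360°/12) = 47.25 mm²); the cube at (-0.5, 15.5) (footprint 18×15) is included at this height (area 270.00 mm²); the cylinder at (3.5, 12) does not reach this height (z outside [11.5, 22.5]); the r=10.5 sphere at (7.5, 9) slices to a regular 12-gon of circumradius 3.202 (√(r²−h²) with h=10 from center) (area = (12/2)·3.202²·sin(360°/12) = 30.75 mm²); Taking the union: the 3 present regions are separate (no shared area or edge), so areas and boundary lengths simply add and each stays a separate island — area = 348.00 mm². At z = 8.7: the sphere: section is a regular 12-gon, circumradius = √(r²−h²) = √(6²−2.7²) = 5.358 (area = (12/2)·5.358²·sin(360°/12) = 86.13 mm²); the cube at (-0.5, 15.5) is not intersected at this z (z outside [0.5, 8]); the cylinder at (3.5, 12) does not reach this height (z outside [11.5, 22.5]); the r=10.5 sphere at (7.5, 9) slices to a regular 12-gon of circumradius 10.120 (√(r²−h²) with h=2.8 from center) (area = (12/2)·10.120²·sin(360°/12) = 307.23 mm²); Merging all regions: the regions partially overlap — summed areas 393.36 mm² minus the doubly-counted overlap 20.92 mm² gives 372.44 mm² — area = 372.44 mm². Checking containment: at z = 8.7 the cross-section extends beyond the z = 1.5 cross-section by about 259.55 mm².

part overhangs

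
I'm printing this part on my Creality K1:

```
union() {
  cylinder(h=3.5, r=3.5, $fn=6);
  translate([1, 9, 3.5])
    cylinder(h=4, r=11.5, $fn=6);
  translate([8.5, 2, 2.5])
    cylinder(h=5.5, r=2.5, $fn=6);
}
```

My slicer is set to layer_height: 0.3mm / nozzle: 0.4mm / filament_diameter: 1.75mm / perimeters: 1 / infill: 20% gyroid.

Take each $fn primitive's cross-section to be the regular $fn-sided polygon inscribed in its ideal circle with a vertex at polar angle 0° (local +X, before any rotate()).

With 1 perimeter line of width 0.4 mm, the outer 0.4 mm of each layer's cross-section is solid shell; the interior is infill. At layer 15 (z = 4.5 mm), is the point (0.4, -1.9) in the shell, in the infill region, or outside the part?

outside

At z = 4.5 mm: the cylinder is not intersected at this z (z outside [0, 3.5]); the r=11.5 cylinder at (1, 9) gives a regular 6-gon of circumradius 11.5 (constant along its height); the cylinder at (8.5, 2): section is a regular 6-gon, circumradius r=2.5; Merging all regions: the regions partially overlap (shared area 7.94 mm²), so overlapping operands fuse into one piece — 1 connected region. Overall, the cross-section is a single solid region. The nearest boundary edge runs (6.75, -0.96)→(-4.75, -0.96); distance from the point to it = 0.94 mm. The point is not inside any of the regions above, so it lies outside the cross-section (0.94 mm from the nearest boundary).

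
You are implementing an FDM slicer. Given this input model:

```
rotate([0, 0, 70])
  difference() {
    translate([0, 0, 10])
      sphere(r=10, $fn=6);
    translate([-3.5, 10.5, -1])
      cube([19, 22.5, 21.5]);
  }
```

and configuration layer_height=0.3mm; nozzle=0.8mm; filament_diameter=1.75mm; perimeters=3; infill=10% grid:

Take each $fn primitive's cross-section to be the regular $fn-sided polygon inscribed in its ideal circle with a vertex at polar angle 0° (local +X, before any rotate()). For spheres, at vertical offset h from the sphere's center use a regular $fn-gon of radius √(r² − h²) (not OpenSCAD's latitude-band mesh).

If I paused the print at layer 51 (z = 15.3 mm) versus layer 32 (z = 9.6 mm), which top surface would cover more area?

Layer 51 (z = 15.3): the r=10 sphere contributes a regular 6-gon of circumradius √(10²−5.3²) = 8.480 (area = (6/2)·8.480²·sin(360°/6) = 186.83 mm²); the 19×22.5 cube at (-3.5, 10.5) contributes its full rectangle (area 427.50 mm²); Taking the first minus the rest: starting from the r=10 sphere (186.83 mm²), the 19×22.5 cube at (-3.5, 10.5) misses the remaining region (no effect) — area = 186.83 mm²; (whole slice rotated 70° about Z — lengths, areas and connectivity unchanged). So its area = 186.83 mm². Layer 32 (z = 9.6): the r=10 sphere slices to a regular 6-gon of circumradius 9.992 (√(r²−h²) with h=0.4 from center) (area = (6/2)·9.992²·sin(360°/6) = 259.39 mm²); the cube at (-3.5, 10.5) is present — its section is the full 19×22.5 rectangle (area 427.50 mm²); After the difference (first − rest): starting from the r=10 sphere (259.39 mm²), the 19×22.5 cube at (-3.5, 10.5) misses the remaining region (no effect) — area = 259.39 mm²; (whole slice rotated 70° about Z — lengths, areas and connectivity unchanged). So its area = 259.39 mm². Layer 32 is larger (259.39 vs 186.83 mm²).

layer 32 (z = 9.6 mm)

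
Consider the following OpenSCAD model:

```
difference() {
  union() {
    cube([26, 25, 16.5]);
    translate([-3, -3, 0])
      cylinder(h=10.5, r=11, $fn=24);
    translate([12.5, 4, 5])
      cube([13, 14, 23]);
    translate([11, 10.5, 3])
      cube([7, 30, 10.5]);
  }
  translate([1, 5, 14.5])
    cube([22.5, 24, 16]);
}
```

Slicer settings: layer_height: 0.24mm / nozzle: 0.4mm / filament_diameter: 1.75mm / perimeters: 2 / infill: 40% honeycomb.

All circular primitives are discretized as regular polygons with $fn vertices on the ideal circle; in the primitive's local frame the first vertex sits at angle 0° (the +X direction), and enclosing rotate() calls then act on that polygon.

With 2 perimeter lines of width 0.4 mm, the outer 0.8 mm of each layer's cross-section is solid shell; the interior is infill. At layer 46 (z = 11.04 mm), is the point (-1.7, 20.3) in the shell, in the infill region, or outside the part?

outside

At z = 11.04 mm: the 26×25 cube contributes its full rectangle; the cylinder at (-3, -3) is absent (z outside [0, 10.5]); the cube at (12.5, 4) (footprint 13×14) is included at this height; the cube at (11, 10.5) is present — its section is the full 7×30 rectangle; Merging all regions: the regions partially overlap (shared area 283.50 mm²), so overlapping operands fuse into one piece — 1 connected region; the cube at (1, 5) is not intersected at this z (z outside [14.5, 30.5]); Taking the first minus the rest: none of the subtracted shapes is present at this height, so that combined region is unchanged — 1 connected region. Overall, the cross-section is a single solid region. The nearest boundary edge runs (0.00, 0.00)→(0.00, 25.00); distance from the point to it = 1.70 mm. The point is not inside any of the regions above, so it lies outside the cross-section (1.70 mm from the nearest boundary).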